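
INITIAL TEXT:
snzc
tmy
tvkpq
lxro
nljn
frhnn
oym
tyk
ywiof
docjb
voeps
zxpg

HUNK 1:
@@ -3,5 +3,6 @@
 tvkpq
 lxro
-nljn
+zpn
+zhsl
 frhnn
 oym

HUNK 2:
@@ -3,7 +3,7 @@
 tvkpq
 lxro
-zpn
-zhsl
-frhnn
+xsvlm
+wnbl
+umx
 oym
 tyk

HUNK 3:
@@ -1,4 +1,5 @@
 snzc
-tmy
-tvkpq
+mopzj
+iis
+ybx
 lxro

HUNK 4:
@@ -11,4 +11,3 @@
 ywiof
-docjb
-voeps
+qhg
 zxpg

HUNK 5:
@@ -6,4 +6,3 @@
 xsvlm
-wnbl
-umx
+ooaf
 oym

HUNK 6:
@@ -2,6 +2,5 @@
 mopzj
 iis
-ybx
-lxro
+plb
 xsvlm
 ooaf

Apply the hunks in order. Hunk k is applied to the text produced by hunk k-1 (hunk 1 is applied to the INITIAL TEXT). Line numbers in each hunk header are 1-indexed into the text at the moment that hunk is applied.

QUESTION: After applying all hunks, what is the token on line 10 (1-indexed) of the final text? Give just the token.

Hunk 1: at line 3 remove [nljn] add [zpn,zhsl] -> 13 lines: snzc tmy tvkpq lxro zpn zhsl frhnn oym tyk ywiof docjb voeps zxpg
Hunk 2: at line 3 remove [zpn,zhsl,frhnn] add [xsvlm,wnbl,umx] -> 13 lines: snzc tmy tvkpq lxro xsvlm wnbl umx oym tyk ywiof docjb voeps zxpg
Hunk 3: at line 1 remove [tmy,tvkpq] add [mopzj,iis,ybx] -> 14 lines: snzc mopzj iis ybx lxro xsvlm wnbl umx oym tyk ywiof docjb voeps zxpg
Hunk 4: at line 11 remove [docjb,voeps] add [qhg] -> 13 lines: snzc mopzj iis ybx lxro xsvlm wnbl umx oym tyk ywiof qhg zxpg
Hunk 5: at line 6 remove [wnbl,umx] add [ooaf] -> 12 lines: snzc mopzj iis ybx lxro xsvlm ooaf oym tyk ywiof qhg zxpg
Hunk 6: at line 2 remove [ybx,lxro] add [plb] -> 11 lines: snzc mopzj iis plb xsvlm ooaf oym tyk ywiof qhg zxpg
Final line 10: qhg

Answer: qhg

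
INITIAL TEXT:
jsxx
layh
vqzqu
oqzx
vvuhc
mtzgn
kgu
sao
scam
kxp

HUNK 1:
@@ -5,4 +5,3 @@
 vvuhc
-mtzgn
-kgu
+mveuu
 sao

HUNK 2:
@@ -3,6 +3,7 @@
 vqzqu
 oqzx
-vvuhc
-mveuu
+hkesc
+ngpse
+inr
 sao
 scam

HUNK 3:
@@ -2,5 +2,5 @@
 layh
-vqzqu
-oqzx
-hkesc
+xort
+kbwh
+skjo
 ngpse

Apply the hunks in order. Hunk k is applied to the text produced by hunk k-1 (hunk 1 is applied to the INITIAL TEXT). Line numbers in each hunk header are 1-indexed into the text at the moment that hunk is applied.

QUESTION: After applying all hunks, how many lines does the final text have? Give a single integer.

Hunk 1: at line 5 remove [mtzgn,kgu] add [mveuu] -> 9 lines: jsxx layh vqzqu oqzx vvuhc mveuu sao scam kxp
Hunk 2: at line 3 remove [vvuhc,mveuu] add [hkesc,ngpse,inr] -> 10 lines: jsxx layh vqzqu oqzx hkesc ngpse inr sao scam kxp
Hunk 3: at line 2 remove [vqzqu,oqzx,hkesc] add [xort,kbwh,skjo] -> 10 lines: jsxx layh xort kbwh skjo ngpse inr sao scam kxp
Final line count: 10

Answer: 10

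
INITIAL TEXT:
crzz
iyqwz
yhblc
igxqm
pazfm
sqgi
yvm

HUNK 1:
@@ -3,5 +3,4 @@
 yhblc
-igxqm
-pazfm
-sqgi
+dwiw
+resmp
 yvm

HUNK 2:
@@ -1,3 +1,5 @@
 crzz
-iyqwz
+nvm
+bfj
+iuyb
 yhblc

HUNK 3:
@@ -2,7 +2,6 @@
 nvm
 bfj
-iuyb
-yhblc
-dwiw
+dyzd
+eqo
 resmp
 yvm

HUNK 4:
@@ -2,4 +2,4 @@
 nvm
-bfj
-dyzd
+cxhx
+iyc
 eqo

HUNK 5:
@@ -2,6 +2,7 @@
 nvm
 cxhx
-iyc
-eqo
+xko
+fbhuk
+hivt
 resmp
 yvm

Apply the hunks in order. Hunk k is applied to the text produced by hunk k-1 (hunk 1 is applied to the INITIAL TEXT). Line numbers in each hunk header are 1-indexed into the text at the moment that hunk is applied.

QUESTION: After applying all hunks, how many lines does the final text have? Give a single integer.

Hunk 1: at line 3 remove [igxqm,pazfm,sqgi] add [dwiw,resmp] -> 6 lines: crzz iyqwz yhblc dwiw resmp yvm
Hunk 2: at line 1 remove [iyqwz] add [nvm,bfj,iuyb] -> 8 lines: crzz nvm bfj iuyb yhblc dwiw resmp yvm
Hunk 3: at line 2 remove [iuyb,yhblc,dwiw] add [dyzd,eqo] -> 7 lines: crzz nvm bfj dyzd eqo resmp yvm
Hunk 4: at line 2 remove [bfj,dyzd] add [cxhx,iyc] -> 7 lines: crzz nvm cxhx iyc eqo resmp yvm
Hunk 5: at line 2 remove [iyc,eqo] add [xko,fbhuk,hivt] -> 8 lines: crzz nvm cxhx xko fbhuk hivt resmp yvm
Final line count: 8

Answer: 8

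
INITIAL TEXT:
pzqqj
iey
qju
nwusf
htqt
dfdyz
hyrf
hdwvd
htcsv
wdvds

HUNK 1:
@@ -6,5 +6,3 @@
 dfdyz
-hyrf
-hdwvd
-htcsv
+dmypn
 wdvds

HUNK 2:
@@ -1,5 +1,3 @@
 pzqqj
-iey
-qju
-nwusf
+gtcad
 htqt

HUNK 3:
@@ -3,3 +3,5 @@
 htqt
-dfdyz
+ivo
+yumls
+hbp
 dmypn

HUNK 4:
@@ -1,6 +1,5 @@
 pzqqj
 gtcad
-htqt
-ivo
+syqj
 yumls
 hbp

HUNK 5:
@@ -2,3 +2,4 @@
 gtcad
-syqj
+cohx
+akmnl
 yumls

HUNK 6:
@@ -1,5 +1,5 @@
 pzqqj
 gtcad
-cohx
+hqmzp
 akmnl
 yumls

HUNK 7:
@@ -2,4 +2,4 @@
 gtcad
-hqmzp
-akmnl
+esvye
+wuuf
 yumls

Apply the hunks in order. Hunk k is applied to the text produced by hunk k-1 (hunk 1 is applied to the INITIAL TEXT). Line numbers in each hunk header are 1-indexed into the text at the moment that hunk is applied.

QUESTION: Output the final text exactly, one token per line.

Answer: pzqqj
gtcad
esvye
wuuf
yumls
hbp
dmypn
wdvds

Derivation:
Hunk 1: at line 6 remove [hyrf,hdwvd,htcsv] add [dmypn] -> 8 lines: pzqqj iey qju nwusf htqt dfdyz dmypn wdvds
Hunk 2: at line 1 remove [iey,qju,nwusf] add [gtcad] -> 6 lines: pzqqj gtcad htqt dfdyz dmypn wdvds
Hunk 3: at line 3 remove [dfdyz] add [ivo,yumls,hbp] -> 8 lines: pzqqj gtcad htqt ivo yumls hbp dmypn wdvds
Hunk 4: at line 1 remove [htqt,ivo] add [syqj] -> 7 lines: pzqqj gtcad syqj yumls hbp dmypn wdvds
Hunk 5: at line 2 remove [syqj] add [cohx,akmnl] -> 8 lines: pzqqj gtcad cohx akmnl yumls hbp dmypn wdvds
Hunk 6: at line 1 remove [cohx] add [hqmzp] -> 8 lines: pzqqj gtcad hqmzp akmnl yumls hbp dmypn wdvds
Hunk 7: at line 2 remove [hqmzp,akmnl] add [esvye,wuuf] -> 8 lines: pzqqj gtcad esvye wuuf yumls hbp dmypn wdvds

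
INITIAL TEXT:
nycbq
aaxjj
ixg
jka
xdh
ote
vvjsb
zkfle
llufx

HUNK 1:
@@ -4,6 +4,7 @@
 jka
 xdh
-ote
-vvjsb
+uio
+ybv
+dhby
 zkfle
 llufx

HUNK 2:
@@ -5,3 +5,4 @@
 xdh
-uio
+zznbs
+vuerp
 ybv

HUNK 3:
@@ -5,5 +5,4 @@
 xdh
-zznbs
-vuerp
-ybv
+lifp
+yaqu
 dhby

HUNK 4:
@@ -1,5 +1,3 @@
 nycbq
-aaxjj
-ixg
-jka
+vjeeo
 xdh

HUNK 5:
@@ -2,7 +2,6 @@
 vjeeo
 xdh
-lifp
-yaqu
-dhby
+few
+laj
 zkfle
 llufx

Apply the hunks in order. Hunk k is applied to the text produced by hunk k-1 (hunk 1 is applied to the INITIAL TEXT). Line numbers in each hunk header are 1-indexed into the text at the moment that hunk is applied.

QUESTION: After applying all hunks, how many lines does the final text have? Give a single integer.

Answer: 7

Derivation:
Hunk 1: at line 4 remove [ote,vvjsb] add [uio,ybv,dhby] -> 10 lines: nycbq aaxjj ixg jka xdh uio ybv dhby zkfle llufx
Hunk 2: at line 5 remove [uio] add [zznbs,vuerp] -> 11 lines: nycbq aaxjj ixg jka xdh zznbs vuerp ybv dhby zkfle llufx
Hunk 3: at line 5 remove [zznbs,vuerp,ybv] add [lifp,yaqu] -> 10 lines: nycbq aaxjj ixg jka xdh lifp yaqu dhby zkfle llufx
Hunk 4: at line 1 remove [aaxjj,ixg,jka] add [vjeeo] -> 8 lines: nycbq vjeeo xdh lifp yaqu dhby zkfle llufx
Hunk 5: at line 2 remove [lifp,yaqu,dhby] add [few,laj] -> 7 lines: nycbq vjeeo xdh few laj zkfle llufx
Final line count: 7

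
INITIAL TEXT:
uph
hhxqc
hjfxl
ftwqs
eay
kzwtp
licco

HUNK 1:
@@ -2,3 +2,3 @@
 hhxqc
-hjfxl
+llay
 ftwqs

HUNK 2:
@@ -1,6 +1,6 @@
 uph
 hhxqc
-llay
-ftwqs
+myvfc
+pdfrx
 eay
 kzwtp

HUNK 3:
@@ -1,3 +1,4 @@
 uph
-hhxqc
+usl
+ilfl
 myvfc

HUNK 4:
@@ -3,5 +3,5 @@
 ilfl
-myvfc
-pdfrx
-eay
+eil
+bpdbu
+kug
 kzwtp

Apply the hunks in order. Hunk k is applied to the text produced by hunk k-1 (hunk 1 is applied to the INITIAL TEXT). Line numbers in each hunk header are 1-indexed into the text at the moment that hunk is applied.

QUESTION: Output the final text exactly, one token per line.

Hunk 1: at line 2 remove [hjfxl] add [llay] -> 7 lines: uph hhxqc llay ftwqs eay kzwtp licco
Hunk 2: at line 1 remove [llay,ftwqs] add [myvfc,pdfrx] -> 7 lines: uph hhxqc myvfc pdfrx eay kzwtp licco
Hunk 3: at line 1 remove [hhxqc] add [usl,ilfl] -> 8 lines: uph usl ilfl myvfc pdfrx eay kzwtp licco
Hunk 4: at line 3 remove [myvfc,pdfrx,eay] add [eil,bpdbu,kug] -> 8 lines: uph usl ilfl eil bpdbu kug kzwtp licco

Answer: uph
usl
ilfl
eil
bpdbu
kug
kzwtp
licco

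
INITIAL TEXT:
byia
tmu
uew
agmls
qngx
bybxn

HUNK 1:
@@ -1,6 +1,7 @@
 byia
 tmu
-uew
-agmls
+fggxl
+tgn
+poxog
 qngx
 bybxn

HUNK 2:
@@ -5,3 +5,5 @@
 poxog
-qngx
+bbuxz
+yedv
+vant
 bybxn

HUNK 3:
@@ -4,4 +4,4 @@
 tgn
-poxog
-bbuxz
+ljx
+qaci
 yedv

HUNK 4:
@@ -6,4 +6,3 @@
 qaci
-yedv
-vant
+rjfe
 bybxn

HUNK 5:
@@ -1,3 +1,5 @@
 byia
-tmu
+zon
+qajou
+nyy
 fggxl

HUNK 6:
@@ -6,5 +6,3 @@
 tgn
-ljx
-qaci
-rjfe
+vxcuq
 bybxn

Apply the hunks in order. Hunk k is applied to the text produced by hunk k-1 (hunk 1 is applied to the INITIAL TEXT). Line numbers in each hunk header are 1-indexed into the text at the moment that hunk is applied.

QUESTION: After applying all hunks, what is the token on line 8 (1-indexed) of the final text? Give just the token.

Hunk 1: at line 1 remove [uew,agmls] add [fggxl,tgn,poxog] -> 7 lines: byia tmu fggxl tgn poxog qngx bybxn
Hunk 2: at line 5 remove [qngx] add [bbuxz,yedv,vant] -> 9 lines: byia tmu fggxl tgn poxog bbuxz yedv vant bybxn
Hunk 3: at line 4 remove [poxog,bbuxz] add [ljx,qaci] -> 9 lines: byia tmu fggxl tgn ljx qaci yedv vant bybxn
Hunk 4: at line 6 remove [yedv,vant] add [rjfe] -> 8 lines: byia tmu fggxl tgn ljx qaci rjfe bybxn
Hunk 5: at line 1 remove [tmu] add [zon,qajou,nyy] -> 10 lines: byia zon qajou nyy fggxl tgn ljx qaci rjfe bybxn
Hunk 6: at line 6 remove [ljx,qaci,rjfe] add [vxcuq] -> 8 lines: byia zon qajou nyy fggxl tgn vxcuq bybxn
Final line 8: bybxn

Answer: bybxn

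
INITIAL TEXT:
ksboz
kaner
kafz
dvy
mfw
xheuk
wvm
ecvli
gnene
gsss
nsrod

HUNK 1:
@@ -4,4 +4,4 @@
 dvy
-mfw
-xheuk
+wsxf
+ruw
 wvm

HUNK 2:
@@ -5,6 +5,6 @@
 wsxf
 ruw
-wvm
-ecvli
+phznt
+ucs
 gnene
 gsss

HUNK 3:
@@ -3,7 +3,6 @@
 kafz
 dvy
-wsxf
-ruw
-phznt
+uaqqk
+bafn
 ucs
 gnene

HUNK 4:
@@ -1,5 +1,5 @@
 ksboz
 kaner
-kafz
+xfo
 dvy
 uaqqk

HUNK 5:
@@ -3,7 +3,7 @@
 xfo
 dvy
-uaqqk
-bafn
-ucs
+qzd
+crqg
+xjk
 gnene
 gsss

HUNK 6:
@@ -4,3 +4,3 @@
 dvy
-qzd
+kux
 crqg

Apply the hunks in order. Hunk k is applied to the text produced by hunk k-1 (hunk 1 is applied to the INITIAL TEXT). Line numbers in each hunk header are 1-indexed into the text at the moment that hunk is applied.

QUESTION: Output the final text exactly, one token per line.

Hunk 1: at line 4 remove [mfw,xheuk] add [wsxf,ruw] -> 11 lines: ksboz kaner kafz dvy wsxf ruw wvm ecvli gnene gsss nsrod
Hunk 2: at line 5 remove [wvm,ecvli] add [phznt,ucs] -> 11 lines: ksboz kaner kafz dvy wsxf ruw phznt ucs gnene gsss nsrod
Hunk 3: at line 3 remove [wsxf,ruw,phznt] add [uaqqk,bafn] -> 10 lines: ksboz kaner kafz dvy uaqqk bafn ucs gnene gsss nsrod
Hunk 4: at line 1 remove [kafz] add [xfo] -> 10 lines: ksboz kaner xfo dvy uaqqk bafn ucs gnene gsss nsrod
Hunk 5: at line 3 remove [uaqqk,bafn,ucs] add [qzd,crqg,xjk] -> 10 lines: ksboz kaner xfo dvy qzd crqg xjk gnene gsss nsrod
Hunk 6: at line 4 remove [qzd] add [kux] -> 10 lines: ksboz kaner xfo dvy kux crqg xjk gnene gsss nsrod

Answer: ksboz
kaner
xfo
dvy
kux
crqg
xjk
gnene
gsss
nsrod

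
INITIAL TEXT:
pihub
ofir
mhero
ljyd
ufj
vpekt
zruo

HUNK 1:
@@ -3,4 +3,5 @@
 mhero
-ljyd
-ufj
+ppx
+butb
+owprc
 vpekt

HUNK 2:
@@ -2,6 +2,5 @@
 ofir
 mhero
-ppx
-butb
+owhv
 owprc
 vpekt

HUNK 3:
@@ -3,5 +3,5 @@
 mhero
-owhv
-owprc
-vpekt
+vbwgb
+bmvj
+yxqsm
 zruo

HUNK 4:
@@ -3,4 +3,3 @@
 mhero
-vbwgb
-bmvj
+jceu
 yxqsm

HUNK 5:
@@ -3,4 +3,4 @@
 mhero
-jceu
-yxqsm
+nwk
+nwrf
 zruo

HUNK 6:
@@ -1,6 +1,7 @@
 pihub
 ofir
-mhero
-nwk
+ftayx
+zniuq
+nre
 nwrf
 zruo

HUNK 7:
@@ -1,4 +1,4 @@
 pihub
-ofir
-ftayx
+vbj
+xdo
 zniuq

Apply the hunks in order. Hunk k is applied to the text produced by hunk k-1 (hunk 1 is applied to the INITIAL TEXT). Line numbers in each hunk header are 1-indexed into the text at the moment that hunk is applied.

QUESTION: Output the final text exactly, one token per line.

Hunk 1: at line 3 remove [ljyd,ufj] add [ppx,butb,owprc] -> 8 lines: pihub ofir mhero ppx butb owprc vpekt zruo
Hunk 2: at line 2 remove [ppx,butb] add [owhv] -> 7 lines: pihub ofir mhero owhv owprc vpekt zruo
Hunk 3: at line 3 remove [owhv,owprc,vpekt] add [vbwgb,bmvj,yxqsm] -> 7 lines: pihub ofir mhero vbwgb bmvj yxqsm zruo
Hunk 4: at line 3 remove [vbwgb,bmvj] add [jceu] -> 6 lines: pihub ofir mhero jceu yxqsm zruo
Hunk 5: at line 3 remove [jceu,yxqsm] add [nwk,nwrf] -> 6 lines: pihub ofir mhero nwk nwrf zruo
Hunk 6: at line 1 remove [mhero,nwk] add [ftayx,zniuq,nre] -> 7 lines: pihub ofir ftayx zniuq nre nwrf zruo
Hunk 7: at line 1 remove [ofir,ftayx] add [vbj,xdo] -> 7 lines: pihub vbj xdo zniuq nre nwrf zruo

Answer: pihub
vbj
xdo
zniuq
nre
nwrf
zruo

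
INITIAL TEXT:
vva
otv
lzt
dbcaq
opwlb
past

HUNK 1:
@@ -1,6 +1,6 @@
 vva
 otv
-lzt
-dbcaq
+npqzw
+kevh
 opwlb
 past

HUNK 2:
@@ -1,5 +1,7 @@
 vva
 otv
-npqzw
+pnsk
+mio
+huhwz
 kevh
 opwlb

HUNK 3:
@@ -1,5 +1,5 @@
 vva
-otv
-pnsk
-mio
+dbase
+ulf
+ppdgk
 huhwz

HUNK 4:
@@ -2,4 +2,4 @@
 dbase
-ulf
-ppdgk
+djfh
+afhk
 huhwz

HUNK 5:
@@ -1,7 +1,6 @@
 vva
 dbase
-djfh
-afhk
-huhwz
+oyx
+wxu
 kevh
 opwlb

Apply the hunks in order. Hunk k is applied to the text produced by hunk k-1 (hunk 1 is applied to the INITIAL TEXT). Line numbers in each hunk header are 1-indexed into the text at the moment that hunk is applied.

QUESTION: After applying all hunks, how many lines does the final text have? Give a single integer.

Hunk 1: at line 1 remove [lzt,dbcaq] add [npqzw,kevh] -> 6 lines: vva otv npqzw kevh opwlb past
Hunk 2: at line 1 remove [npqzw] add [pnsk,mio,huhwz] -> 8 lines: vva otv pnsk mio huhwz kevh opwlb past
Hunk 3: at line 1 remove [otv,pnsk,mio] add [dbase,ulf,ppdgk] -> 8 lines: vva dbase ulf ppdgk huhwz kevh opwlb past
Hunk 4: at line 2 remove [ulf,ppdgk] add [djfh,afhk] -> 8 lines: vva dbase djfh afhk huhwz kevh opwlb past
Hunk 5: at line 1 remove [djfh,afhk,huhwz] add [oyx,wxu] -> 7 lines: vva dbase oyx wxu kevh opwlb past
Final line count: 7

Answer: 7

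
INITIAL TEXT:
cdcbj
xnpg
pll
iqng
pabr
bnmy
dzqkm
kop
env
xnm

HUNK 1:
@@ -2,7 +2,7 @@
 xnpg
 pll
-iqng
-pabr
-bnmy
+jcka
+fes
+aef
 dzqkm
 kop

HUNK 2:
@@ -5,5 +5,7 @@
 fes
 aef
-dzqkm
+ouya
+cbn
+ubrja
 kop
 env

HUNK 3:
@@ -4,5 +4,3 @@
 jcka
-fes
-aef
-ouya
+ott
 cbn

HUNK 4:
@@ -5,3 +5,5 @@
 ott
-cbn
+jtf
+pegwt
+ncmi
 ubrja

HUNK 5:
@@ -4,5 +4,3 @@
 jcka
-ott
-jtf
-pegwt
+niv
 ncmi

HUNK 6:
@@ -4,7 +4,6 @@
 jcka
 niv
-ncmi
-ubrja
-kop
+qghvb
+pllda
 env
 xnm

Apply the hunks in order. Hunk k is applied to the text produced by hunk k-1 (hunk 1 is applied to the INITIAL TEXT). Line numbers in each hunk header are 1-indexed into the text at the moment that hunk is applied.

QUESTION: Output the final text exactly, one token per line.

Hunk 1: at line 2 remove [iqng,pabr,bnmy] add [jcka,fes,aef] -> 10 lines: cdcbj xnpg pll jcka fes aef dzqkm kop env xnm
Hunk 2: at line 5 remove [dzqkm] add [ouya,cbn,ubrja] -> 12 lines: cdcbj xnpg pll jcka fes aef ouya cbn ubrja kop env xnm
Hunk 3: at line 4 remove [fes,aef,ouya] add [ott] -> 10 lines: cdcbj xnpg pll jcka ott cbn ubrja kop env xnm
Hunk 4: at line 5 remove [cbn] add [jtf,pegwt,ncmi] -> 12 lines: cdcbj xnpg pll jcka ott jtf pegwt ncmi ubrja kop env xnm
Hunk 5: at line 4 remove [ott,jtf,pegwt] add [niv] -> 10 lines: cdcbj xnpg pll jcka niv ncmi ubrja kop env xnm
Hunk 6: at line 4 remove [ncmi,ubrja,kop] add [qghvb,pllda] -> 9 lines: cdcbj xnpg pll jcka niv qghvb pllda env xnm

Answer: cdcbj
xnpg
pll
jcka
niv
qghvb
pllda
env
xnm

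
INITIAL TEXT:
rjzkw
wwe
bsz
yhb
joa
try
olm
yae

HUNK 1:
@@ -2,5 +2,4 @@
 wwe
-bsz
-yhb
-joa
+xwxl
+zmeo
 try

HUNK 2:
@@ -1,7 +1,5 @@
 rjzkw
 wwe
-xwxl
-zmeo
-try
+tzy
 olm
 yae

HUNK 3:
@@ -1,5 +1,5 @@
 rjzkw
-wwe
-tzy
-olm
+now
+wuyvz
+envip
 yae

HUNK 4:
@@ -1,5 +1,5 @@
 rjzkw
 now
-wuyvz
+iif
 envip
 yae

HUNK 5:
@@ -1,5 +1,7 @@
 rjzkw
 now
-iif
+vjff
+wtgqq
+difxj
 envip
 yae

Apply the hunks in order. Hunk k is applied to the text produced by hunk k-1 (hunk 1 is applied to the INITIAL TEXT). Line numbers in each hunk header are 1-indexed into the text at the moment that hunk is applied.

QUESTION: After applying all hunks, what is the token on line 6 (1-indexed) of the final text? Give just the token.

Answer: envip

Derivation:
Hunk 1: at line 2 remove [bsz,yhb,joa] add [xwxl,zmeo] -> 7 lines: rjzkw wwe xwxl zmeo try olm yae
Hunk 2: at line 1 remove [xwxl,zmeo,try] add [tzy] -> 5 lines: rjzkw wwe tzy olm yae
Hunk 3: at line 1 remove [wwe,tzy,olm] add [now,wuyvz,envip] -> 5 lines: rjzkw now wuyvz envip yae
Hunk 4: at line 1 remove [wuyvz] add [iif] -> 5 lines: rjzkw now iif envip yae
Hunk 5: at line 1 remove [iif] add [vjff,wtgqq,difxj] -> 7 lines: rjzkw now vjff wtgqq difxj envip yae
Final line 6: envip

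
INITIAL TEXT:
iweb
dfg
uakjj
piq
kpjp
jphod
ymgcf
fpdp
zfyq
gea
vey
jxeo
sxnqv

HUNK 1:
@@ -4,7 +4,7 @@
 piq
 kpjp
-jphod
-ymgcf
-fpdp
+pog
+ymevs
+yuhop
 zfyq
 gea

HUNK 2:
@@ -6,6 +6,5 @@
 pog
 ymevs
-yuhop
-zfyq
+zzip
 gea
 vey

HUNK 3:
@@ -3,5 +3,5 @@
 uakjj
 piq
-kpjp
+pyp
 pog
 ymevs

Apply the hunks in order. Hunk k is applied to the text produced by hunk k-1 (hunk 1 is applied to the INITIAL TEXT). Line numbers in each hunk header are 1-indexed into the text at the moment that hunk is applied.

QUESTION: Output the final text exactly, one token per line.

Hunk 1: at line 4 remove [jphod,ymgcf,fpdp] add [pog,ymevs,yuhop] -> 13 lines: iweb dfg uakjj piq kpjp pog ymevs yuhop zfyq gea vey jxeo sxnqv
Hunk 2: at line 6 remove [yuhop,zfyq] add [zzip] -> 12 lines: iweb dfg uakjj piq kpjp pog ymevs zzip gea vey jxeo sxnqv
Hunk 3: at line 3 remove [kpjp] add [pyp] -> 12 lines: iweb dfg uakjj piq pyp pog ymevs zzip gea vey jxeo sxnqv

Answer: iweb
dfg
uakjj
piq
pyp
pog
ymevs
zzip
gea
vey
jxeo
sxnqv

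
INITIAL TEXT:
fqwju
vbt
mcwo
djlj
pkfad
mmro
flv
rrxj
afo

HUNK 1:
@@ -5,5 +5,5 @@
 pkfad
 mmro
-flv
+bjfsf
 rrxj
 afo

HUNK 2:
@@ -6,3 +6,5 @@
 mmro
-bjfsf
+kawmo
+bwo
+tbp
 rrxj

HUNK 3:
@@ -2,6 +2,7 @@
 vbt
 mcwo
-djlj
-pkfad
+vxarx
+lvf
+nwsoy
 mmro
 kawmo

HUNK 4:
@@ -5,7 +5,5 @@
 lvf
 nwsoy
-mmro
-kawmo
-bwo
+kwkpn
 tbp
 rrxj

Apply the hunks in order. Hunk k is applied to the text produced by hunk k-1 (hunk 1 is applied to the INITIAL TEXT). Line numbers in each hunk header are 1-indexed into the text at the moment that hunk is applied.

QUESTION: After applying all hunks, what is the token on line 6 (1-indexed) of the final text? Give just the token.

Answer: nwsoy

Derivation:
Hunk 1: at line 5 remove [flv] add [bjfsf] -> 9 lines: fqwju vbt mcwo djlj pkfad mmro bjfsf rrxj afo
Hunk 2: at line 6 remove [bjfsf] add [kawmo,bwo,tbp] -> 11 lines: fqwju vbt mcwo djlj pkfad mmro kawmo bwo tbp rrxj afo
Hunk 3: at line 2 remove [djlj,pkfad] add [vxarx,lvf,nwsoy] -> 12 lines: fqwju vbt mcwo vxarx lvf nwsoy mmro kawmo bwo tbp rrxj afo
Hunk 4: at line 5 remove [mmro,kawmo,bwo] add [kwkpn] -> 10 lines: fqwju vbt mcwo vxarx lvf nwsoy kwkpn tbp rrxj afo
Final line 6: nwsoy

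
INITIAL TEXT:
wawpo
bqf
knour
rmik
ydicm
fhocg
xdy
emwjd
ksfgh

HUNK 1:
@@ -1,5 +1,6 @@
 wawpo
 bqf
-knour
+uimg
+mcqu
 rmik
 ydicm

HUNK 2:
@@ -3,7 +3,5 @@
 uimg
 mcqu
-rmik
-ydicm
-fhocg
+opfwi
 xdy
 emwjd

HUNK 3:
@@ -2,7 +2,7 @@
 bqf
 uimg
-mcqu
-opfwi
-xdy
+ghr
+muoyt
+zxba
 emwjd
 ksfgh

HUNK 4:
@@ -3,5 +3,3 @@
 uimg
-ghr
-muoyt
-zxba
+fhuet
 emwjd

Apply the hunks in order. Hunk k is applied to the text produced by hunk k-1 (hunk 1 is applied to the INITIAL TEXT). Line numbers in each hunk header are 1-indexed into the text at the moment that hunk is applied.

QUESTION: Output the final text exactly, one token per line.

Answer: wawpo
bqf
uimg
fhuet
emwjd
ksfgh

Derivation:
Hunk 1: at line 1 remove [knour] add [uimg,mcqu] -> 10 lines: wawpo bqf uimg mcqu rmik ydicm fhocg xdy emwjd ksfgh
Hunk 2: at line 3 remove [rmik,ydicm,fhocg] add [opfwi] -> 8 lines: wawpo bqf uimg mcqu opfwi xdy emwjd ksfgh
Hunk 3: at line 2 remove [mcqu,opfwi,xdy] add [ghr,muoyt,zxba] -> 8 lines: wawpo bqf uimg ghr muoyt zxba emwjd ksfgh
Hunk 4: at line 3 remove [ghr,muoyt,zxba] add [fhuet] -> 6 lines: wawpo bqf uimg fhuet emwjd ksfgh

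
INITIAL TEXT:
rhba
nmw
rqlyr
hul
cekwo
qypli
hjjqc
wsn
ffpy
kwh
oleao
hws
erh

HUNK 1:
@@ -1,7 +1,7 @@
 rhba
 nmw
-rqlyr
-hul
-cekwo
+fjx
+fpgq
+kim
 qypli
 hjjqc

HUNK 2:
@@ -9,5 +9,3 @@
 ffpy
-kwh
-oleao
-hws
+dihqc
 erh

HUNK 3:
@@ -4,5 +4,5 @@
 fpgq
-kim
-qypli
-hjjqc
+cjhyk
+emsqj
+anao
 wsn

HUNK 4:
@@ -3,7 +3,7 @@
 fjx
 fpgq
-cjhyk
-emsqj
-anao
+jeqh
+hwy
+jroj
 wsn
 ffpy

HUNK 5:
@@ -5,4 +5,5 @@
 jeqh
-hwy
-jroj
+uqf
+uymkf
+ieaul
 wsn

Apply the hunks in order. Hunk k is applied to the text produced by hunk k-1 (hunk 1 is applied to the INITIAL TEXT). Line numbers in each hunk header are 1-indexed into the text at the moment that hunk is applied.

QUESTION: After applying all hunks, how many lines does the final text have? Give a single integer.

Hunk 1: at line 1 remove [rqlyr,hul,cekwo] add [fjx,fpgq,kim] -> 13 lines: rhba nmw fjx fpgq kim qypli hjjqc wsn ffpy kwh oleao hws erh
Hunk 2: at line 9 remove [kwh,oleao,hws] add [dihqc] -> 11 lines: rhba nmw fjx fpgq kim qypli hjjqc wsn ffpy dihqc erh
Hunk 3: at line 4 remove [kim,qypli,hjjqc] add [cjhyk,emsqj,anao] -> 11 lines: rhba nmw fjx fpgq cjhyk emsqj anao wsn ffpy dihqc erh
Hunk 4: at line 3 remove [cjhyk,emsqj,anao] add [jeqh,hwy,jroj] -> 11 lines: rhba nmw fjx fpgq jeqh hwy jroj wsn ffpy dihqc erh
Hunk 5: at line 5 remove [hwy,jroj] add [uqf,uymkf,ieaul] -> 12 lines: rhba nmw fjx fpgq jeqh uqf uymkf ieaul wsn ffpy dihqc erh
Final line count: 12

Answer: 12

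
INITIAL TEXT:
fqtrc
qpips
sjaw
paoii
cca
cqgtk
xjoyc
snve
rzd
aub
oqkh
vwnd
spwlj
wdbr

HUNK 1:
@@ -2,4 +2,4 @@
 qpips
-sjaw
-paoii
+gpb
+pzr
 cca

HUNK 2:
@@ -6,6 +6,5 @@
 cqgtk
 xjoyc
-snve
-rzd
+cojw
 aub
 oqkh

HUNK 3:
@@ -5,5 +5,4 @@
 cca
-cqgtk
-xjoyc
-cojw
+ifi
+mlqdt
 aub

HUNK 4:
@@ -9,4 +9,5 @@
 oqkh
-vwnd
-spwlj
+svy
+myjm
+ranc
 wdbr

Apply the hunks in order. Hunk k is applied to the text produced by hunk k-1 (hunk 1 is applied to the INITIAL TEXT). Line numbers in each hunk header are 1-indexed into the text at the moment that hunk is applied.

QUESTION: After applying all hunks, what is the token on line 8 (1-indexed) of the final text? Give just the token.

Hunk 1: at line 2 remove [sjaw,paoii] add [gpb,pzr] -> 14 lines: fqtrc qpips gpb pzr cca cqgtk xjoyc snve rzd aub oqkh vwnd spwlj wdbr
Hunk 2: at line 6 remove [snve,rzd] add [cojw] -> 13 lines: fqtrc qpips gpb pzr cca cqgtk xjoyc cojw aub oqkh vwnd spwlj wdbr
Hunk 3: at line 5 remove [cqgtk,xjoyc,cojw] add [ifi,mlqdt] -> 12 lines: fqtrc qpips gpb pzr cca ifi mlqdt aub oqkh vwnd spwlj wdbr
Hunk 4: at line 9 remove [vwnd,spwlj] add [svy,myjm,ranc] -> 13 lines: fqtrc qpips gpb pzr cca ifi mlqdt aub oqkh svy myjm ranc wdbr
Final line 8: aub

Answer: aub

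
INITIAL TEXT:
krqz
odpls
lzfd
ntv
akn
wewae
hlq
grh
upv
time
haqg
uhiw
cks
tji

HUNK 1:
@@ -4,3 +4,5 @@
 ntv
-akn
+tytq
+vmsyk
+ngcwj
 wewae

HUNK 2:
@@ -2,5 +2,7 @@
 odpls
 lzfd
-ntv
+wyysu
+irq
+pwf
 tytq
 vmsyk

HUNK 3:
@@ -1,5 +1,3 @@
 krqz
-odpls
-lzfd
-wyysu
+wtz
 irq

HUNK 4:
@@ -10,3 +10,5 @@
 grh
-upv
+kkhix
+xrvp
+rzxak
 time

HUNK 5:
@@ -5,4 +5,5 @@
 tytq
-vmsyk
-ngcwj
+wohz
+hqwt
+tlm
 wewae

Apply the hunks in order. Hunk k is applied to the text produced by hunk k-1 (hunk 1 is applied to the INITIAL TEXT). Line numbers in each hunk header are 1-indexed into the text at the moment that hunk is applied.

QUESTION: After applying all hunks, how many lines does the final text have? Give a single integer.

Hunk 1: at line 4 remove [akn] add [tytq,vmsyk,ngcwj] -> 16 lines: krqz odpls lzfd ntv tytq vmsyk ngcwj wewae hlq grh upv time haqg uhiw cks tji
Hunk 2: at line 2 remove [ntv] add [wyysu,irq,pwf] -> 18 lines: krqz odpls lzfd wyysu irq pwf tytq vmsyk ngcwj wewae hlq grh upv time haqg uhiw cks tji
Hunk 3: at line 1 remove [odpls,lzfd,wyysu] add [wtz] -> 16 lines: krqz wtz irq pwf tytq vmsyk ngcwj wewae hlq grh upv time haqg uhiw cks tji
Hunk 4: at line 10 remove [upv] add [kkhix,xrvp,rzxak] -> 18 lines: krqz wtz irq pwf tytq vmsyk ngcwj wewae hlq grh kkhix xrvp rzxak time haqg uhiw cks tji
Hunk 5: at line 5 remove [vmsyk,ngcwj] add [wohz,hqwt,tlm] -> 19 lines: krqz wtz irq pwf tytq wohz hqwt tlm wewae hlq grh kkhix xrvp rzxak time haqg uhiw cks tji
Final line count: 19

Answer: 19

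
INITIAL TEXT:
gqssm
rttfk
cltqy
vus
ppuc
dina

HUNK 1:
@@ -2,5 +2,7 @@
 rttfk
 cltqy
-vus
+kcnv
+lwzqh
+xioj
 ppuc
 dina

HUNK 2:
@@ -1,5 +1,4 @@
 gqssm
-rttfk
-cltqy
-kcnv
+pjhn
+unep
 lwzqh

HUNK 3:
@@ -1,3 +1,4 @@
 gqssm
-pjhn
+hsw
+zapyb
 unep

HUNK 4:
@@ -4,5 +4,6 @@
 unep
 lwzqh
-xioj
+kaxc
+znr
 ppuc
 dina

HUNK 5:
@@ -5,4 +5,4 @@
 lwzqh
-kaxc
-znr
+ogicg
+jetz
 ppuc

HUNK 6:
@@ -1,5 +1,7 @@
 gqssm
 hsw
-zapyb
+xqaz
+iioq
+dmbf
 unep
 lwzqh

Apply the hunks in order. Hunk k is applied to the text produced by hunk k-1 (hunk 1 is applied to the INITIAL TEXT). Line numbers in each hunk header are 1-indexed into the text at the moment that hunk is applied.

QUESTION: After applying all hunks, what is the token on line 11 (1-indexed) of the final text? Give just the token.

Hunk 1: at line 2 remove [vus] add [kcnv,lwzqh,xioj] -> 8 lines: gqssm rttfk cltqy kcnv lwzqh xioj ppuc dina
Hunk 2: at line 1 remove [rttfk,cltqy,kcnv] add [pjhn,unep] -> 7 lines: gqssm pjhn unep lwzqh xioj ppuc dina
Hunk 3: at line 1 remove [pjhn] add [hsw,zapyb] -> 8 lines: gqssm hsw zapyb unep lwzqh xioj ppuc dina
Hunk 4: at line 4 remove [xioj] add [kaxc,znr] -> 9 lines: gqssm hsw zapyb unep lwzqh kaxc znr ppuc dina
Hunk 5: at line 5 remove [kaxc,znr] add [ogicg,jetz] -> 9 lines: gqssm hsw zapyb unep lwzqh ogicg jetz ppuc dina
Hunk 6: at line 1 remove [zapyb] add [xqaz,iioq,dmbf] -> 11 lines: gqssm hsw xqaz iioq dmbf unep lwzqh ogicg jetz ppuc dina
Final line 11: dina

Answer: dina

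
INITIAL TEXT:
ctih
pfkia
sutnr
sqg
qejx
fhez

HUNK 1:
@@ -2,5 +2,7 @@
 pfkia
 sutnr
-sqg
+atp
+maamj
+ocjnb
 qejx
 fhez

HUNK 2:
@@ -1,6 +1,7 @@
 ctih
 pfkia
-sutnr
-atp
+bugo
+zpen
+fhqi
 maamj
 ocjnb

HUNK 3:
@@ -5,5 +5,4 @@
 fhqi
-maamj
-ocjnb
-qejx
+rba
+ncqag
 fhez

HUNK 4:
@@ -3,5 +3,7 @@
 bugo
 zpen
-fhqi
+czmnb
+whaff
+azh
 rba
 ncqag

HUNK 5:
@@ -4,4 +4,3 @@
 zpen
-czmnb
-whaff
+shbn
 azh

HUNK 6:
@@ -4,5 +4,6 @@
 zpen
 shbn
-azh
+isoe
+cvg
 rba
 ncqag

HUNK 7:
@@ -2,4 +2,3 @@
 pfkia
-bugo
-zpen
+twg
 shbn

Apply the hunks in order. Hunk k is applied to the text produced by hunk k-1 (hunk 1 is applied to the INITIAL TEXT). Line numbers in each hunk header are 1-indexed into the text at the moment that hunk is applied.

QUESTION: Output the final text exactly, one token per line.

Answer: ctih
pfkia
twg
shbn
isoe
cvg
rba
ncqag
fhez

Derivation:
Hunk 1: at line 2 remove [sqg] add [atp,maamj,ocjnb] -> 8 lines: ctih pfkia sutnr atp maamj ocjnb qejx fhez
Hunk 2: at line 1 remove [sutnr,atp] add [bugo,zpen,fhqi] -> 9 lines: ctih pfkia bugo zpen fhqi maamj ocjnb qejx fhez
Hunk 3: at line 5 remove [maamj,ocjnb,qejx] add [rba,ncqag] -> 8 lines: ctih pfkia bugo zpen fhqi rba ncqag fhez
Hunk 4: at line 3 remove [fhqi] add [czmnb,whaff,azh] -> 10 lines: ctih pfkia bugo zpen czmnb whaff azh rba ncqag fhez
Hunk 5: at line 4 remove [czmnb,whaff] add [shbn] -> 9 lines: ctih pfkia bugo zpen shbn azh rba ncqag fhez
Hunk 6: at line 4 remove [azh] add [isoe,cvg] -> 10 lines: ctih pfkia bugo zpen shbn isoe cvg rba ncqag fhez
Hunk 7: at line 2 remove [bugo,zpen] add [twg] -> 9 lines: ctih pfkia twg shbn isoe cvg rba ncqag fhez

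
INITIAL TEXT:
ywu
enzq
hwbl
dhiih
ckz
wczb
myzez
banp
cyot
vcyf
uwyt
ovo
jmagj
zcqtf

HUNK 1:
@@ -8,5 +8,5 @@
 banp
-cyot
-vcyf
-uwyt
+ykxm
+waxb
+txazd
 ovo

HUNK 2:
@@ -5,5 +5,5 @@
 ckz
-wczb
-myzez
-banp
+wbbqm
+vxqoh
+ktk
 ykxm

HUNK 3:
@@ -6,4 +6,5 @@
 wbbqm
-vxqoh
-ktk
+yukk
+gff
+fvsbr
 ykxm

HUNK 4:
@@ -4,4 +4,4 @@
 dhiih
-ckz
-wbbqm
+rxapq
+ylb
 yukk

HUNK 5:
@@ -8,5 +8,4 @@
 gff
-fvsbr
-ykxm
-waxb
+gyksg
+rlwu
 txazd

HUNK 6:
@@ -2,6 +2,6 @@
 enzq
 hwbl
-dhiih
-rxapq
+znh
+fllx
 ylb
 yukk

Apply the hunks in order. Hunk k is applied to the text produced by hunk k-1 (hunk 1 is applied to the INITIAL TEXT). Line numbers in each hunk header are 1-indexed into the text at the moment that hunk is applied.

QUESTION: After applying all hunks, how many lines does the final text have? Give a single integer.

Hunk 1: at line 8 remove [cyot,vcyf,uwyt] add [ykxm,waxb,txazd] -> 14 lines: ywu enzq hwbl dhiih ckz wczb myzez banp ykxm waxb txazd ovo jmagj zcqtf
Hunk 2: at line 5 remove [wczb,myzez,banp] add [wbbqm,vxqoh,ktk] -> 14 lines: ywu enzq hwbl dhiih ckz wbbqm vxqoh ktk ykxm waxb txazd ovo jmagj zcqtf
Hunk 3: at line 6 remove [vxqoh,ktk] add [yukk,gff,fvsbr] -> 15 lines: ywu enzq hwbl dhiih ckz wbbqm yukk gff fvsbr ykxm waxb txazd ovo jmagj zcqtf
Hunk 4: at line 4 remove [ckz,wbbqm] add [rxapq,ylb] -> 15 lines: ywu enzq hwbl dhiih rxapq ylb yukk gff fvsbr ykxm waxb txazd ovo jmagj zcqtf
Hunk 5: at line 8 remove [fvsbr,ykxm,waxb] add [gyksg,rlwu] -> 14 lines: ywu enzq hwbl dhiih rxapq ylb yukk gff gyksg rlwu txazd ovo jmagj zcqtf
Hunk 6: at line 2 remove [dhiih,rxapq] add [znh,fllx] -> 14 lines: ywu enzq hwbl znh fllx ylb yukk gff gyksg rlwu txazd ovo jmagj zcqtf
Final line count: 14

Answer: 14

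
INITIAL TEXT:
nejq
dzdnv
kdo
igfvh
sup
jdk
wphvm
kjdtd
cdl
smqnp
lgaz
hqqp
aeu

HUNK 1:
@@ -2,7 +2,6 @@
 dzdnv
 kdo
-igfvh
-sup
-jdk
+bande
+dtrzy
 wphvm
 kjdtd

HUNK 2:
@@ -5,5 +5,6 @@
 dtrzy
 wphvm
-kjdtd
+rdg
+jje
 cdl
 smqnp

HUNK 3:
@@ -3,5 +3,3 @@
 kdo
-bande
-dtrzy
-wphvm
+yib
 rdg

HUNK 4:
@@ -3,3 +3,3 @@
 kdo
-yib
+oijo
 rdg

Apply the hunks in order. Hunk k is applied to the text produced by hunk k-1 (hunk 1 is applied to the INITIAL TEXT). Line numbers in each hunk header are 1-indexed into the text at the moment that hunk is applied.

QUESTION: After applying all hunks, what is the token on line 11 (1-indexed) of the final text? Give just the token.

Hunk 1: at line 2 remove [igfvh,sup,jdk] add [bande,dtrzy] -> 12 lines: nejq dzdnv kdo bande dtrzy wphvm kjdtd cdl smqnp lgaz hqqp aeu
Hunk 2: at line 5 remove [kjdtd] add [rdg,jje] -> 13 lines: nejq dzdnv kdo bande dtrzy wphvm rdg jje cdl smqnp lgaz hqqp aeu
Hunk 3: at line 3 remove [bande,dtrzy,wphvm] add [yib] -> 11 lines: nejq dzdnv kdo yib rdg jje cdl smqnp lgaz hqqp aeu
Hunk 4: at line 3 remove [yib] add [oijo] -> 11 lines: nejq dzdnv kdo oijo rdg jje cdl smqnp lgaz hqqp aeu
Final line 11: aeu

Answer: aeu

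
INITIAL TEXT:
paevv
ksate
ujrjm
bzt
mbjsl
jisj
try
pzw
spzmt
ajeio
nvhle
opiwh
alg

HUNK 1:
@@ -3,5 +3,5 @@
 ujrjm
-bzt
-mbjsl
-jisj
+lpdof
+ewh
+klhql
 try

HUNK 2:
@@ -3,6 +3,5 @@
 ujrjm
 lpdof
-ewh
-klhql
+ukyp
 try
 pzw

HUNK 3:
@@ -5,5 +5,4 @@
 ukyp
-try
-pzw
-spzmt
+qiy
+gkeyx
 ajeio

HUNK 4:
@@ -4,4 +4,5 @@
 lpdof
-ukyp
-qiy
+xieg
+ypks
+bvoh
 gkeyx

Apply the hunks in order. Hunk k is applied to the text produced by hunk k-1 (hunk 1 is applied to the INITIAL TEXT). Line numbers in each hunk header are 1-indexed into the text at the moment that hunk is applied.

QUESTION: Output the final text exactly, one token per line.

Hunk 1: at line 3 remove [bzt,mbjsl,jisj] add [lpdof,ewh,klhql] -> 13 lines: paevv ksate ujrjm lpdof ewh klhql try pzw spzmt ajeio nvhle opiwh alg
Hunk 2: at line 3 remove [ewh,klhql] add [ukyp] -> 12 lines: paevv ksate ujrjm lpdof ukyp try pzw spzmt ajeio nvhle opiwh alg
Hunk 3: at line 5 remove [try,pzw,spzmt] add [qiy,gkeyx] -> 11 lines: paevv ksate ujrjm lpdof ukyp qiy gkeyx ajeio nvhle opiwh alg
Hunk 4: at line 4 remove [ukyp,qiy] add [xieg,ypks,bvoh] -> 12 lines: paevv ksate ujrjm lpdof xieg ypks bvoh gkeyx ajeio nvhle opiwh alg

Answer: paevv
ksate
ujrjm
lpdof
xieg
ypks
bvoh
gkeyx
ajeio
nvhle
opiwh
alg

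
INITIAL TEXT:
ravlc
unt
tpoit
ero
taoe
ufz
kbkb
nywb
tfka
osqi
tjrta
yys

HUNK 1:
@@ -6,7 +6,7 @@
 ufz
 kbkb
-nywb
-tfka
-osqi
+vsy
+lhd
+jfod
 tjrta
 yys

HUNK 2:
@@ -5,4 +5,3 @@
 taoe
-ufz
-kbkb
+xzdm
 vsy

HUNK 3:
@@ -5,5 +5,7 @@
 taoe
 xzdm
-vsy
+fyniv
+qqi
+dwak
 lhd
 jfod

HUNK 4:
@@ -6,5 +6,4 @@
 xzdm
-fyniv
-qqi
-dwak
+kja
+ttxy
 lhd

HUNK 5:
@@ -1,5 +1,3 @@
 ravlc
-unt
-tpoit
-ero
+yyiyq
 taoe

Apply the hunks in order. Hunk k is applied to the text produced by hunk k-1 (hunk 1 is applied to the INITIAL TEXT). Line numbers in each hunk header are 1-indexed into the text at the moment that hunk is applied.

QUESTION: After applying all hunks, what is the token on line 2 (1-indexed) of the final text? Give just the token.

Answer: yyiyq

Derivation:
Hunk 1: at line 6 remove [nywb,tfka,osqi] add [vsy,lhd,jfod] -> 12 lines: ravlc unt tpoit ero taoe ufz kbkb vsy lhd jfod tjrta yys
Hunk 2: at line 5 remove [ufz,kbkb] add [xzdm] -> 11 lines: ravlc unt tpoit ero taoe xzdm vsy lhd jfod tjrta yys
Hunk 3: at line 5 remove [vsy] add [fyniv,qqi,dwak] -> 13 lines: ravlc unt tpoit ero taoe xzdm fyniv qqi dwak lhd jfod tjrta yys
Hunk 4: at line 6 remove [fyniv,qqi,dwak] add [kja,ttxy] -> 12 lines: ravlc unt tpoit ero taoe xzdm kja ttxy lhd jfod tjrta yys
Hunk 5: at line 1 remove [unt,tpoit,ero] add [yyiyq] -> 10 lines: ravlc yyiyq taoe xzdm kja ttxy lhd jfod tjrta yys
Final line 2: yyiyq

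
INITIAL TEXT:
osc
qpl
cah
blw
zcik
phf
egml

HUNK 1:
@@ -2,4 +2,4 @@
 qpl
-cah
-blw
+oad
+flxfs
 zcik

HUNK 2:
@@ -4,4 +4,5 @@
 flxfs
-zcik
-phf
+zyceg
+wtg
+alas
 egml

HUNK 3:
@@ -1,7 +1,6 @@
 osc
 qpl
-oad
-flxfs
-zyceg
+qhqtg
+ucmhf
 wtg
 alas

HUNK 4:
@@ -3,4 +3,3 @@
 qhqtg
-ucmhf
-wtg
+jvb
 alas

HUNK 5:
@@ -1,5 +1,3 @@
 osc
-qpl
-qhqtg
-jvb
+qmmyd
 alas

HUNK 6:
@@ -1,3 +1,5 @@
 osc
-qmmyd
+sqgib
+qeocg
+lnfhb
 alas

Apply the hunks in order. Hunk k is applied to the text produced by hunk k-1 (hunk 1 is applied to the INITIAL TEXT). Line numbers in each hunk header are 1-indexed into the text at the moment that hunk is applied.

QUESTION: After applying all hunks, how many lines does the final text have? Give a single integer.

Answer: 6

Derivation:
Hunk 1: at line 2 remove [cah,blw] add [oad,flxfs] -> 7 lines: osc qpl oad flxfs zcik phf egml
Hunk 2: at line 4 remove [zcik,phf] add [zyceg,wtg,alas] -> 8 lines: osc qpl oad flxfs zyceg wtg alas egml
Hunk 3: at line 1 remove [oad,flxfs,zyceg] add [qhqtg,ucmhf] -> 7 lines: osc qpl qhqtg ucmhf wtg alas egml
Hunk 4: at line 3 remove [ucmhf,wtg] add [jvb] -> 6 lines: osc qpl qhqtg jvb alas egml
Hunk 5: at line 1 remove [qpl,qhqtg,jvb] add [qmmyd] -> 4 lines: osc qmmyd alas egml
Hunk 6: at line 1 remove [qmmyd] add [sqgib,qeocg,lnfhb] -> 6 lines: osc sqgib qeocg lnfhb alas egml
Final line count: 6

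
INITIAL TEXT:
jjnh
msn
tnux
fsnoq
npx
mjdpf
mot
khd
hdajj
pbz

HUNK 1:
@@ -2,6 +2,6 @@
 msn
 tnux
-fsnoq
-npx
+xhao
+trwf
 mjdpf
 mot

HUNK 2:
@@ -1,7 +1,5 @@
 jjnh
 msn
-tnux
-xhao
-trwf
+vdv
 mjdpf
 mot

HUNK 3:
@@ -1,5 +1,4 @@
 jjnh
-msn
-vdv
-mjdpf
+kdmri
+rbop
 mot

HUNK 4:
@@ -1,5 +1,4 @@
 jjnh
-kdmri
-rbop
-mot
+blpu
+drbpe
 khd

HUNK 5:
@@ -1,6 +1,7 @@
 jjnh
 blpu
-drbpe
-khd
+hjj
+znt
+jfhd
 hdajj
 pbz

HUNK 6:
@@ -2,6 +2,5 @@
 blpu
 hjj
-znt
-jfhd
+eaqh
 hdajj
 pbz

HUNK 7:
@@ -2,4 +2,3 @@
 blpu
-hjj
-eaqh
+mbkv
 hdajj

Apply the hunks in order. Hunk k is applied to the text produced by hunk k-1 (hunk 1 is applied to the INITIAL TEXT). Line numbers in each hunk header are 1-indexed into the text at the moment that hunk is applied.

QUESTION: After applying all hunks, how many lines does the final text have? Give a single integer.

Answer: 5

Derivation:
Hunk 1: at line 2 remove [fsnoq,npx] add [xhao,trwf] -> 10 lines: jjnh msn tnux xhao trwf mjdpf mot khd hdajj pbz
Hunk 2: at line 1 remove [tnux,xhao,trwf] add [vdv] -> 8 lines: jjnh msn vdv mjdpf mot khd hdajj pbz
Hunk 3: at line 1 remove [msn,vdv,mjdpf] add [kdmri,rbop] -> 7 lines: jjnh kdmri rbop mot khd hdajj pbz
Hunk 4: at line 1 remove [kdmri,rbop,mot] add [blpu,drbpe] -> 6 lines: jjnh blpu drbpe khd hdajj pbz
Hunk 5: at line 1 remove [drbpe,khd] add [hjj,znt,jfhd] -> 7 lines: jjnh blpu hjj znt jfhd hdajj pbz
Hunk 6: at line 2 remove [znt,jfhd] add [eaqh] -> 6 lines: jjnh blpu hjj eaqh hdajj pbz
Hunk 7: at line 2 remove [hjj,eaqh] add [mbkv] -> 5 lines: jjnh blpu mbkv hdajj pbz
Final line count: 5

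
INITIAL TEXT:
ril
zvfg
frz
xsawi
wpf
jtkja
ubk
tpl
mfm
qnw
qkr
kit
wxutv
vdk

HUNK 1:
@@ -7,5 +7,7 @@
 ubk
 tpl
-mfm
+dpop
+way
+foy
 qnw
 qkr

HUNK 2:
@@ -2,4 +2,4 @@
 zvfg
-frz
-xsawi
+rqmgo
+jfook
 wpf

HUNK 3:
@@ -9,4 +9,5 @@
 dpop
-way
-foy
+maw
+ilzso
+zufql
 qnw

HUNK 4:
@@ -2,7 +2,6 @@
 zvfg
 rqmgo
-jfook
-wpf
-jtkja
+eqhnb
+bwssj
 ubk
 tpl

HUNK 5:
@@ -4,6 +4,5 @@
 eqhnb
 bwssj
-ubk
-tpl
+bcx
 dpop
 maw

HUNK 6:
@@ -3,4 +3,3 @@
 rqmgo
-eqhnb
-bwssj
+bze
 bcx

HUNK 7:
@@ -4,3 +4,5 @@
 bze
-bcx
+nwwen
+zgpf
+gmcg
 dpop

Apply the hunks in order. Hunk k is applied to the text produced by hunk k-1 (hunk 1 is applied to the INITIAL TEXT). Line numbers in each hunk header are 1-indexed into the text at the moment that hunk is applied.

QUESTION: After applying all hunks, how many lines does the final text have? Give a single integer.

Answer: 16

Derivation:
Hunk 1: at line 7 remove [mfm] add [dpop,way,foy] -> 16 lines: ril zvfg frz xsawi wpf jtkja ubk tpl dpop way foy qnw qkr kit wxutv vdk
Hunk 2: at line 2 remove [frz,xsawi] add [rqmgo,jfook] -> 16 lines: ril zvfg rqmgo jfook wpf jtkja ubk tpl dpop way foy qnw qkr kit wxutv vdk
Hunk 3: at line 9 remove [way,foy] add [maw,ilzso,zufql] -> 17 lines: ril zvfg rqmgo jfook wpf jtkja ubk tpl dpop maw ilzso zufql qnw qkr kit wxutv vdk
Hunk 4: at line 2 remove [jfook,wpf,jtkja] add [eqhnb,bwssj] -> 16 lines: ril zvfg rqmgo eqhnb bwssj ubk tpl dpop maw ilzso zufql qnw qkr kit wxutv vdk
Hunk 5: at line 4 remove [ubk,tpl] add [bcx] -> 15 lines: ril zvfg rqmgo eqhnb bwssj bcx dpop maw ilzso zufql qnw qkr kit wxutv vdk
Hunk 6: at line 3 remove [eqhnb,bwssj] add [bze] -> 14 lines: ril zvfg rqmgo bze bcx dpop maw ilzso zufql qnw qkr kit wxutv vdk
Hunk 7: at line 4 remove [bcx] add [nwwen,zgpf,gmcg] -> 16 lines: ril zvfg rqmgo bze nwwen zgpf gmcg dpop maw ilzso zufql qnw qkr kit wxutv vdk
Final line count: 16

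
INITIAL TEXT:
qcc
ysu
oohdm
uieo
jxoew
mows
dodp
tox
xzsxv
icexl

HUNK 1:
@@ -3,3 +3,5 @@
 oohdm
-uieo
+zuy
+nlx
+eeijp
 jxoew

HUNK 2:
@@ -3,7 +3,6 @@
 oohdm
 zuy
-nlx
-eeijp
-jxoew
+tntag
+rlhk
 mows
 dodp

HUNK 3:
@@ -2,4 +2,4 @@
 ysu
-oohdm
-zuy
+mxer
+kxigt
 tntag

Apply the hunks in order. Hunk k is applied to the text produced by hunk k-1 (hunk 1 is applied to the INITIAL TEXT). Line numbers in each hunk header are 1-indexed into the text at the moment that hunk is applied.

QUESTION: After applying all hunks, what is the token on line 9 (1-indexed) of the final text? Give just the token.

Hunk 1: at line 3 remove [uieo] add [zuy,nlx,eeijp] -> 12 lines: qcc ysu oohdm zuy nlx eeijp jxoew mows dodp tox xzsxv icexl
Hunk 2: at line 3 remove [nlx,eeijp,jxoew] add [tntag,rlhk] -> 11 lines: qcc ysu oohdm zuy tntag rlhk mows dodp tox xzsxv icexl
Hunk 3: at line 2 remove [oohdm,zuy] add [mxer,kxigt] -> 11 lines: qcc ysu mxer kxigt tntag rlhk mows dodp tox xzsxv icexl
Final line 9: tox

Answer: tox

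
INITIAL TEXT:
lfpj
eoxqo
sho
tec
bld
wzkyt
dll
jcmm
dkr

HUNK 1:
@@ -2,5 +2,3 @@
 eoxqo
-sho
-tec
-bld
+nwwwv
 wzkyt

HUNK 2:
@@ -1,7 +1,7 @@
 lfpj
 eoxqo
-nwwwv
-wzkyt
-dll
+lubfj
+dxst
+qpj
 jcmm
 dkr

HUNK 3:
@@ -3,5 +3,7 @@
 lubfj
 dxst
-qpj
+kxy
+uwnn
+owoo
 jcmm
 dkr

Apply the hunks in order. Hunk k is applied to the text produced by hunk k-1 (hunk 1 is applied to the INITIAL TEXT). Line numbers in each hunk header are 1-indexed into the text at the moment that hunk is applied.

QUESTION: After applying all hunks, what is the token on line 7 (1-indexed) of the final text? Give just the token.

Hunk 1: at line 2 remove [sho,tec,bld] add [nwwwv] -> 7 lines: lfpj eoxqo nwwwv wzkyt dll jcmm dkr
Hunk 2: at line 1 remove [nwwwv,wzkyt,dll] add [lubfj,dxst,qpj] -> 7 lines: lfpj eoxqo lubfj dxst qpj jcmm dkr
Hunk 3: at line 3 remove [qpj] add [kxy,uwnn,owoo] -> 9 lines: lfpj eoxqo lubfj dxst kxy uwnn owoo jcmm dkr
Final line 7: owoo

Answer: owoo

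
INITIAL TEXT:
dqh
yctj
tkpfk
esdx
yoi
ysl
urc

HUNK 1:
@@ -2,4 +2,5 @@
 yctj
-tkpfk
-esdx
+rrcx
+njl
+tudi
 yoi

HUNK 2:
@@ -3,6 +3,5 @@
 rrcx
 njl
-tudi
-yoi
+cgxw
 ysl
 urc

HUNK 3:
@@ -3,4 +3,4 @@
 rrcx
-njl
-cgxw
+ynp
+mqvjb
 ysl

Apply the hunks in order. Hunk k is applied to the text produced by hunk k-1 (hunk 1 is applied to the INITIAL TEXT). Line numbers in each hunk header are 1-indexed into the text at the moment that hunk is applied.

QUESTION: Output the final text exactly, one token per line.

Answer: dqh
yctj
rrcx
ynp
mqvjb
ysl
urc

Derivation:
Hunk 1: at line 2 remove [tkpfk,esdx] add [rrcx,njl,tudi] -> 8 lines: dqh yctj rrcx njl tudi yoi ysl urc
Hunk 2: at line 3 remove [tudi,yoi] add [cgxw] -> 7 lines: dqh yctj rrcx njl cgxw ysl urc
Hunk 3: at line 3 remove [njl,cgxw] add [ynp,mqvjb] -> 7 lines: dqh yctj rrcx ynp mqvjb ysl urc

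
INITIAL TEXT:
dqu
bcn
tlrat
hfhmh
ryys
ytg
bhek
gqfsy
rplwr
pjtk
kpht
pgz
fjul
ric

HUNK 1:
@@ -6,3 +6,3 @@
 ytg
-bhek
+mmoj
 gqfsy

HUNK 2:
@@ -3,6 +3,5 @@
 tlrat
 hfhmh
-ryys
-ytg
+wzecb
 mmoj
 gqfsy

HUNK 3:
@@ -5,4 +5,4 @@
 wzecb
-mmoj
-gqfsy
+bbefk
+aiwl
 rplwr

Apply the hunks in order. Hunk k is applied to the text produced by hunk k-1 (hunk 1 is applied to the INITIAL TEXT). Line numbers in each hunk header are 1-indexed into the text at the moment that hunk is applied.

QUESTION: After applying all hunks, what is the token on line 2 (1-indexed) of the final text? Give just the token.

Hunk 1: at line 6 remove [bhek] add [mmoj] -> 14 lines: dqu bcn tlrat hfhmh ryys ytg mmoj gqfsy rplwr pjtk kpht pgz fjul ric
Hunk 2: at line 3 remove [ryys,ytg] add [wzecb] -> 13 lines: dqu bcn tlrat hfhmh wzecb mmoj gqfsy rplwr pjtk kpht pgz fjul ric
Hunk 3: at line 5 remove [mmoj,gqfsy] add [bbefk,aiwl] -> 13 lines: dqu bcn tlrat hfhmh wzecb bbefk aiwl rplwr pjtk kpht pgz fjul ric
Final line 2: bcn

Answer: bcn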